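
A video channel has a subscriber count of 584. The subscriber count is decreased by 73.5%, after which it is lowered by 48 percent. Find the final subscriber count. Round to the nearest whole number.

80

Apply the 73.5% decrease: 584 × 0.265 = 154.76.
After the 48% decrease: 154.76 × 0.52 = 80.4752 ≈ 80.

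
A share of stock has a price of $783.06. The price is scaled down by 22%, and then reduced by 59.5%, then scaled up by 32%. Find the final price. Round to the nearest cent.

$326.53

Each change multiplies by a factor: 0.78 × 0.405 × 1.32 = 0.416988.
$783.06 × 0.416988 = $326.52662328 ≈ $326.53.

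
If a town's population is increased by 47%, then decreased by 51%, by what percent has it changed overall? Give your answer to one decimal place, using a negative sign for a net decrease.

-28.0%

The combined multiplier is 1.47 × 0.49 = 0.7203.
That corresponds to a decrease of 28.0%.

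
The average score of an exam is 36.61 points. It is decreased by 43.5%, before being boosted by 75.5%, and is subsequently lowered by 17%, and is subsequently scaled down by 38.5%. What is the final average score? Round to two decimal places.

Each change multiplies by a factor: 0.565 × 1.755 × 0.83 × 0.615 = 0.50614945875.
36.61 × 0.50614945875 = 18.5301316848375 ≈ 18.53.

18.53 points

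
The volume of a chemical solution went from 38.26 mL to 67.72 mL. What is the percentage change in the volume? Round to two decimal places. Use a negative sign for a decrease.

Change: 67.72 − 38.26 = 29.46.
Relative to the original: 29.46 ÷ 38.26 ≈ 77.00%.

77.00%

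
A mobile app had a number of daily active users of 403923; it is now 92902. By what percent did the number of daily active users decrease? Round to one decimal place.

Change: 92902 − 403923 = -311021.
Relative to the original: -311021 ÷ 403923 ≈ -77.0%.
So the number of daily active users decreased by 77.0%.

77.0%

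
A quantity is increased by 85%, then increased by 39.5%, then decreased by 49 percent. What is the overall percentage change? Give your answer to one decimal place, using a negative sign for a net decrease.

31.6%

An 85% increase multiplies by 1.85.
Then a 39.5% increase: 1.85 × 1.395 = 2.58075.
Then a 49% decrease: 2.58075 × 0.51 = 1.3161825.
Overall factor 1.3161825, i.e. 31.6%.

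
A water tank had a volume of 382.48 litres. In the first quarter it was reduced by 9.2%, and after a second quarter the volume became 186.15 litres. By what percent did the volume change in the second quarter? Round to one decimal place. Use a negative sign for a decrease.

After the first quarter: 382.48 × 0.908 = 347.29184.
Second-quarter multiplier: 186.15 ÷ 347.29184 ≈ 0.536.
That is a change of -46.4%.

-46.4%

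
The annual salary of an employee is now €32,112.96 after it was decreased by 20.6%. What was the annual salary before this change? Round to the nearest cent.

€40,444.53

The overall multiplier applied was 0.794.
So the original annual salary was €32,112.96 ÷ 0.794 ≈ €40,444.53.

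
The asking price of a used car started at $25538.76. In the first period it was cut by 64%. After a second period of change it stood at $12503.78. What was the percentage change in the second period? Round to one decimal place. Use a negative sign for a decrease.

After the first period: $25538.76 × 0.36 = $9193.9536.
Second-period multiplier: $12503.78 ÷ $9193.9536 ≈ 1.36.
That is a change of 36.0%.

36.0%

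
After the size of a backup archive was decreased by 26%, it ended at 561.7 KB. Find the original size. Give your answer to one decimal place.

759.1 KB

The overall multiplier applied was 0.74.
So the original size was 561.7 ÷ 0.74 ≈ 759.1 KB.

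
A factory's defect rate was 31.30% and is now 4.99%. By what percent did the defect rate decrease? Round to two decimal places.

84.06%

The change is 4.99 − 31.30 = -26.31 percentage points.
Relative to the original 31.30%, that is -26.31 ÷ 31.30 ≈ -84.06%.
So the defect rate fell by 84.06%.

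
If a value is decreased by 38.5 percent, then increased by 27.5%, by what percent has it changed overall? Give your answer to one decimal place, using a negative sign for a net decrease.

-21.6%

The combined multiplier is 0.615 × 1.275 = 0.784125.
That corresponds to a decrease of 21.6%.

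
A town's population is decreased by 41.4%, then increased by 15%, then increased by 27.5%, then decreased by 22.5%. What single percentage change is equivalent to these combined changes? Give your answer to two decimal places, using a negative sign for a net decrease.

The combined multiplier is 0.586 × 1.15 × 1.275 × 0.775 = 0.6658974375.
That corresponds to a decrease of 33.41%.

-33.41%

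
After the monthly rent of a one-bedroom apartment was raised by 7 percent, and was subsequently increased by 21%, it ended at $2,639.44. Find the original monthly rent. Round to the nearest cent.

Undoing the 21% increase: $2,639.44 ÷ 1.21 ≈ $2181.355372.
Undoing the 7% increase: $2181.355372 ÷ 1.07 ≈ $2,038.65.

$2,038.65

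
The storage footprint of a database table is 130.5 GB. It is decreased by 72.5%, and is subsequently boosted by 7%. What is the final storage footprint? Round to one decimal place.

Each change multiplies by a factor: 0.275 × 1.07 = 0.29425.
130.5 × 0.29425 = 38.399625 ≈ 38.4.

38.4 GB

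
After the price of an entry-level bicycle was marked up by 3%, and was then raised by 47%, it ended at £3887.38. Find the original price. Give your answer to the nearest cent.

£2567.45

The overall multiplier applied was 1.03 × 1.47 = 1.5141.
So the original price was £3887.38 ÷ 1.5141 ≈ £2567.45.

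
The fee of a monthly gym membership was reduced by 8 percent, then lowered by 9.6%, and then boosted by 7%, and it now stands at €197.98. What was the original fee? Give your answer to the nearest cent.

Undoing the 7% increase: €197.98 ÷ 1.07 ≈ €185.028037.
Undoing the 9.6% decrease: €185.028037 ÷ 0.904 ≈ €204.677032.
Undoing the 8% decrease: €204.677032 ÷ 0.92 ≈ €222.48.

€222.48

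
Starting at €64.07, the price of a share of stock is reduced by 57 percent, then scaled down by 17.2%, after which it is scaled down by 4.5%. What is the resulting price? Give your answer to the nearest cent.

Apply the 57% decrease: €64.07 × 0.43 = €27.5501.
17.2% decrease: €27.5501 × 0.828 = €22.8114828.
4.5% decrease: €22.8114828 × 0.955 = €21.784966074 ≈ €21.78.

€21.78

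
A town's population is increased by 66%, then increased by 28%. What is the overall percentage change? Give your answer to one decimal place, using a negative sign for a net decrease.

112.5%

The combined multiplier is 1.66 × 1.28 = 2.1248.
That corresponds to an increase of 112.5%.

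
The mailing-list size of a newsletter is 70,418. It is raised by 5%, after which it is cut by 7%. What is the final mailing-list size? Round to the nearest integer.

5% increase: 70,418 × 1.05 = 73938.9.
After the 7% decrease: 73938.9 × 0.93 = 68763.177 ≈ 68,763.

68,763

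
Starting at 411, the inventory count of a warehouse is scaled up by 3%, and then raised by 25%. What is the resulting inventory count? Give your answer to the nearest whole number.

Each change multiplies by a factor: 1.03 × 1.25 = 1.2875.
411 × 1.2875 = 529.1625 ≈ 529.

529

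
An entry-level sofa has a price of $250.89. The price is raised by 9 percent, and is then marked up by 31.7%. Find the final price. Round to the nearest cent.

$360.16

Apply the 9% increase: $250.89 × 1.09 = $273.4701.
After the 31.7% increase: $273.4701 × 1.317 = $360.1601217 ≈ $360.16.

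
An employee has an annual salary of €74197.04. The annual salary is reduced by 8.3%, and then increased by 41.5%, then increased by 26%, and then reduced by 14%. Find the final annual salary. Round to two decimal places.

€104323.31

After the 8.3% decrease: €74197.04 × 0.917 = €68038.68568.
Apply the 41.5% increase: €68038.68568 × 1.415 = €96274.7402372.
Apply the 26% increase: €96274.7402372 × 1.26 = €121306.172698872.
14% decrease: €121306.172698872 × 0.86 = €104323.30852102992 ≈ €104323.31.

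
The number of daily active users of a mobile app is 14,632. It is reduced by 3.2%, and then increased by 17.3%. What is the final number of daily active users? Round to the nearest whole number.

16,614

Each change multiplies by a factor: 0.968 × 1.173 = 1.135464.
14,632 × 1.135464 = 16614.109248 ≈ 16,614.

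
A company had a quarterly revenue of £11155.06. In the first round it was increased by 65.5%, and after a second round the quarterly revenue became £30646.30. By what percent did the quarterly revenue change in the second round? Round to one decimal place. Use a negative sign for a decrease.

After the first round: £11155.06 × 1.655 = £18461.6243.
Second-round multiplier: £30646.30 ÷ £18461.6243 ≈ 1.66.
That is a change of 66.0%.

66.0%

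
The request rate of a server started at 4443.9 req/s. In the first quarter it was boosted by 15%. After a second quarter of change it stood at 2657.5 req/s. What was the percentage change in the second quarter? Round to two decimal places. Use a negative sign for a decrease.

-48.00%

After the first quarter: 4443.9 × 1.15 = 5110.485.
Second-quarter multiplier: 2657.5 ÷ 5110.485 ≈ 0.520009.
That is a change of -48.00%.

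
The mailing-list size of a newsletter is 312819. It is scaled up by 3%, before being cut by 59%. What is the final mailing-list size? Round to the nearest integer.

After the 3% increase: 312819 × 1.03 = 322203.57.
Apply the 59% decrease: 322203.57 × 0.41 = 132103.4637 ≈ 132103.

132103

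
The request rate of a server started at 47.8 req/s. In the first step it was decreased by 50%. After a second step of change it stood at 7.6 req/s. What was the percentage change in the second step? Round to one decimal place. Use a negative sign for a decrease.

After the first step: 47.8 × 0.5 = 23.9.
Second-step multiplier: 7.6 ÷ 23.9 ≈ 0.31799.
That is a change of -68.2%.

-68.2%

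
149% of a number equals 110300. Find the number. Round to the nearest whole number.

74027

110300 ÷ 1.49 ≈ 74027.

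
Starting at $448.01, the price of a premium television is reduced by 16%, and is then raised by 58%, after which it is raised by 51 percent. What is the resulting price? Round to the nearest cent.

$897.84

Apply the 16% decrease: $448.01 × 0.84 = $376.3284.
58% increase: $376.3284 × 1.58 = $594.598872.
After the 51% increase: $594.598872 × 1.51 = $897.84429672 ≈ $897.84.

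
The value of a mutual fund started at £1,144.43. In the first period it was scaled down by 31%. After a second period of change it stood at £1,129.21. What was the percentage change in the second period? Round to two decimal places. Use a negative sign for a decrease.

After the first period: £1,144.43 × 0.69 = £789.6567.
Second-period multiplier: £1,129.21 ÷ £789.6567 ≈ 1.430001.
That is a change of 43.00%.

43.00%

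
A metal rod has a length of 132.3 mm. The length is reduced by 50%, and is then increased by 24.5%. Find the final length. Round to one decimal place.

82.4 mm

Each change multiplies by a factor: 0.5 × 1.245 = 0.6225.
132.3 × 0.6225 = 82.35675 ≈ 82.4.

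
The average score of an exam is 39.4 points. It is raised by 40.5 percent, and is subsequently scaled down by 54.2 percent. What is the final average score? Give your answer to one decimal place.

25.4 points

Each change multiplies by a factor: 1.405 × 0.458 = 0.64349.
39.4 × 0.64349 = 25.353506 ≈ 25.4.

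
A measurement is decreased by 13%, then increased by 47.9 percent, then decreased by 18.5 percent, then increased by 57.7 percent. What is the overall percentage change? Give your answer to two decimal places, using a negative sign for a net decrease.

A 13% decrease multiplies by 0.87.
Then a 47.9% increase: 0.87 × 1.479 = 1.28673.
Then an 18.5% decrease: 1.28673 × 0.815 = 1.04868495.
Then a 57.7% increase: 1.04868495 × 1.577 = 1.65377616615.
Overall factor 1.65377616615, i.e. 65.38%.

65.38%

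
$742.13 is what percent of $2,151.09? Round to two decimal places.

$742.13 ÷ $2,151.09 ≈ 34.50%.

34.50%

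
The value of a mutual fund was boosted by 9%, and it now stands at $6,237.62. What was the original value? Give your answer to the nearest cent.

The overall multiplier applied was 1.09.
So the original value was $6,237.62 ÷ 1.09 ≈ $5,722.59.

$5,722.59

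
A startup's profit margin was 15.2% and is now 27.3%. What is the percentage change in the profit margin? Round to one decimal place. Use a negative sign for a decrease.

The change is 27.3 − 15.2 = 12.1 percentage points.
Relative to the original 15.2%, that is 12.1 ÷ 15.2 ≈ 79.6%.

79.6%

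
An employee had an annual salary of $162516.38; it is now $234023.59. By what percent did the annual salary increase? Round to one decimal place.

Change: $234023.59 − $162516.38 = $71507.21.
Relative to the original: $71507.21 ÷ $162516.38 ≈ 44.0%.
So the annual salary increased by 44.0%.

44.0%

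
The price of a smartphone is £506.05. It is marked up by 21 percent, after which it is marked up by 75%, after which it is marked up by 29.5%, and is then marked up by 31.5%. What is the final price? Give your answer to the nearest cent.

After the 21% increase: £506.05 × 1.21 = £612.3205.
75% increase: £612.3205 × 1.75 = £1071.560875.
29.5% increase: £1071.560875 × 1.295 = £1387.671333125.
31.5% increase: £1387.671333125 × 1.315 = £1824.787803059375 ≈ £1824.79.

£1824.79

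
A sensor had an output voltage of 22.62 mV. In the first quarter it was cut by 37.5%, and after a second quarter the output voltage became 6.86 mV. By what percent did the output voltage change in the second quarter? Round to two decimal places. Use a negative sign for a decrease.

-51.48%

After the first quarter: 22.62 × 0.625 = 14.1375.
Second-quarter multiplier: 6.86 ÷ 14.1375 ≈ 0.485234.
That is a change of -51.48%.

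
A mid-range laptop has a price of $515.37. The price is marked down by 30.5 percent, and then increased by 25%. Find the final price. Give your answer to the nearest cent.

$447.73

Each change multiplies by a factor: 0.695 × 1.25 = 0.86875.
$515.37 × 0.86875 = $447.7276875 ≈ $447.73.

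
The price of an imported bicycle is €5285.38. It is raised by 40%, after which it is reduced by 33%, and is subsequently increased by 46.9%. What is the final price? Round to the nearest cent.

40% increase: €5285.38 × 1.4 = €7399.532.
After the 33% decrease: €7399.532 × 0.67 = €4957.68644.
46.9% increase: €4957.68644 × 1.469 = €7282.84138036 ≈ €7282.84.

€7282.84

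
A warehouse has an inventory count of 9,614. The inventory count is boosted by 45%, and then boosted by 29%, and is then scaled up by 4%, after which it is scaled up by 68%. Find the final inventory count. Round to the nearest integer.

Each change multiplies by a factor: 1.45 × 1.29 × 1.04 × 1.68 = 3.2681376.
9,614 × 3.2681376 = 31419.8748864 ≈ 31,420.

31,420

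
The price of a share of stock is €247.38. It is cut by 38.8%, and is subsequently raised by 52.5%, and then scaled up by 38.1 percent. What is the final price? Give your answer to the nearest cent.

€318.84

38.8% decrease: €247.38 × 0.612 = €151.39656.
52.5% increase: €151.39656 × 1.525 = €230.879754.
38.1% increase: €230.879754 × 1.381 = €318.844940274 ≈ €318.84.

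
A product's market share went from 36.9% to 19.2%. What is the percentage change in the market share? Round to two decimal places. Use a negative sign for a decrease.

-47.97%

The change is 19.2 − 36.9 = -17.7 percentage points.
Relative to the original 36.9%, that is -17.7 ÷ 36.9 ≈ -47.97%.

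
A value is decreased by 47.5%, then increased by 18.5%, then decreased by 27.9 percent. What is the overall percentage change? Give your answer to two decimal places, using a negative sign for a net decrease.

A 47.5% decrease multiplies by 0.525.
Then an 18.5% increase: 0.525 × 1.185 = 0.622125.
Then a 27.9% decrease: 0.622125 × 0.721 = 0.448552125.
Overall factor 0.448552125, i.e. -55.14%.

-55.14%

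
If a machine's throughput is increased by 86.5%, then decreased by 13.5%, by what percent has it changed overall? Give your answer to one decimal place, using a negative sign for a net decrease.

61.3%

An 86.5% increase multiplies by 1.865.
Then a 13.5% decrease: 1.865 × 0.865 = 1.613225.
Overall factor 1.613225, i.e. 61.3%.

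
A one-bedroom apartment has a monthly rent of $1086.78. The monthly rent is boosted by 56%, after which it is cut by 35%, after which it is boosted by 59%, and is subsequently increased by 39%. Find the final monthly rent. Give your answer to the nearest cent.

After the 56% increase: $1086.78 × 1.56 = $1695.3768.
35% decrease: $1695.3768 × 0.65 = $1101.99492.
After the 59% increase: $1101.99492 × 1.59 = $1752.1719228.
After the 39% increase: $1752.1719228 × 1.39 = $2435.518972692 ≈ $2435.52.

$2435.52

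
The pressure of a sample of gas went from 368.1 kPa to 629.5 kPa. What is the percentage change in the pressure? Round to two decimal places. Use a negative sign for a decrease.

Change: 629.5 − 368.1 = 261.4.
Relative to the original: 261.4 ÷ 368.1 ≈ 71.01%.

71.01%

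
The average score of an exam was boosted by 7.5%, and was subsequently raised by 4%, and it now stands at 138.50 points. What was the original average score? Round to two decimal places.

123.88 points

The overall multiplier applied was 1.075 × 1.04 = 1.118.
So the original average score was 138.50 ÷ 1.118 ≈ 123.88 points.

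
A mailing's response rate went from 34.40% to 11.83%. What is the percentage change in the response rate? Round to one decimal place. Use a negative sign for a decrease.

The change is 11.83 − 34.40 = -22.57 percentage points.
Relative to the original 34.40%, that is -22.57 ÷ 34.40 ≈ -65.6%.

-65.6%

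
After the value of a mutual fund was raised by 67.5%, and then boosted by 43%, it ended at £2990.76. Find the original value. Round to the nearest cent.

The overall multiplier applied was 1.675 × 1.43 = 2.39525.
So the original value was £2990.76 ÷ 2.39525 ≈ £1248.62.

£1248.62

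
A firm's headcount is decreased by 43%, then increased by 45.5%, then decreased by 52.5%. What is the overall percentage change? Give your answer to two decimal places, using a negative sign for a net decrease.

-60.61%

The combined multiplier is 0.57 × 1.455 × 0.475 = 0.39394125.
That corresponds to a decrease of 60.61%.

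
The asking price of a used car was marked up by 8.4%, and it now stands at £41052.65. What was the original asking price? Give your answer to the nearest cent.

The overall multiplier applied was 1.084.
So the original asking price was £41052.65 ÷ 1.084 ≈ £37871.45.

£37871.45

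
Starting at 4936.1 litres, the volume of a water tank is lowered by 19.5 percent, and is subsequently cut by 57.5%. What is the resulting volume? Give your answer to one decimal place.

1688.8 litres

Each change multiplies by a factor: 0.805 × 0.425 = 0.342125.
4936.1 × 0.342125 = 1688.7632125 ≈ 1688.8.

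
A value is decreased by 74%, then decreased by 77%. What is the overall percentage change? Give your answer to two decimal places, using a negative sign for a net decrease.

-94.02%

The combined multiplier is 0.26 × 0.23 = 0.0598.
That corresponds to a decrease of 94.02%.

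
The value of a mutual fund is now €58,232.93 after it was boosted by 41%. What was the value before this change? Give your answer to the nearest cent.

€41,299.95

The overall multiplier applied was 1.41.
So the original value was €58,232.93 ÷ 1.41 ≈ €41,299.95.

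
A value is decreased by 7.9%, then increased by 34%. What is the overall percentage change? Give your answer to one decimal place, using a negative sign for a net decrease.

A 7.9% decrease multiplies by 0.921.
Then a 34% increase: 0.921 × 1.34 = 1.23414.
Overall factor 1.23414, i.e. 23.4%.

23.4%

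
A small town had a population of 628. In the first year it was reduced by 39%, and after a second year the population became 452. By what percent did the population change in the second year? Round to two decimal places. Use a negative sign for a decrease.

17.99%

After the first year: 628 × 0.61 = 383.08.
Second-year multiplier: 452 ÷ 383.08 ≈ 1.17991.
That is a change of 17.99%.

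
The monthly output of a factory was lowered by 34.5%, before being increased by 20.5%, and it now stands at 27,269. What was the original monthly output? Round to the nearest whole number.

The overall multiplier applied was 0.655 × 1.205 = 0.789275.
So the original monthly output was 27,269 ÷ 0.789275 ≈ 34,549.

34,549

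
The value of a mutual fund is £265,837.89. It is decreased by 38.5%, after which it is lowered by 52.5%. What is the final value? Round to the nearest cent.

Each change multiplies by a factor: 0.615 × 0.475 = 0.292125.
£265,837.89 × 0.292125 = £77657.89361625 ≈ £77,657.89.

£77,657.89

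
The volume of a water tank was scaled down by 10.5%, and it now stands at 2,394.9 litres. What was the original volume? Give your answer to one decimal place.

The overall multiplier applied was 0.895.
So the original volume was 2,394.9 ÷ 0.895 ≈ 2,675.9 litres.

2,675.9 litres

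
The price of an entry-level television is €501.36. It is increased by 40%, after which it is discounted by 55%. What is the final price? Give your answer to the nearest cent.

Each change multiplies by a factor: 1.4 × 0.45 = 0.63.
€501.36 × 0.63 = €315.8568 ≈ €315.86.

€315.86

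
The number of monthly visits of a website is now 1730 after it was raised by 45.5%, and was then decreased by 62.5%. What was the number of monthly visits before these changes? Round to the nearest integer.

The overall multiplier applied was 1.455 × 0.375 = 0.545625.
So the original number of monthly visits was 1730 ÷ 0.545625 ≈ 3171.

3171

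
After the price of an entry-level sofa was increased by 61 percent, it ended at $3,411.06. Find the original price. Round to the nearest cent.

$2,118.67

The overall multiplier applied was 1.61.
So the original price was $3,411.06 ÷ 1.61 ≈ $2,118.67.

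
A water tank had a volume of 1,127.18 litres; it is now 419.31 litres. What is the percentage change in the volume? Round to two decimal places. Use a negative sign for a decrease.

Change: 419.31 − 1,127.18 = -707.87.
Relative to the original: -707.87 ÷ 1,127.18 ≈ -62.80%.

-62.80%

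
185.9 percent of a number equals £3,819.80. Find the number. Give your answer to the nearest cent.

£3,819.80 ÷ 1.859 ≈ £2,054.76.

£2,054.76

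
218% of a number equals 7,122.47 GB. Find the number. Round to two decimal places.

3,267.19 GB

7,122.47 GB ÷ 2.18 ≈ 3,267.19 GB.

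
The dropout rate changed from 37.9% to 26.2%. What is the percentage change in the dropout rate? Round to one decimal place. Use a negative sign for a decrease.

-30.9%

The change is 26.2 − 37.9 = -11.7 percentage points.
Relative to the original 37.9%, that is -11.7 ÷ 37.9 ≈ -30.9%.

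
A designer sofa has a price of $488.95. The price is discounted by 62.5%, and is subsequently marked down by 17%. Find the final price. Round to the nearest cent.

After the 62.5% decrease: $488.95 × 0.375 = $183.35625.
17% decrease: $183.35625 × 0.83 = $152.1856875 ≈ $152.19.

$152.19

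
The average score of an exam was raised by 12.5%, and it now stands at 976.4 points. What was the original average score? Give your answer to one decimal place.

867.9 points

The overall multiplier applied was 1.125.
So the original average score was 976.4 ÷ 1.125 ≈ 867.9 points.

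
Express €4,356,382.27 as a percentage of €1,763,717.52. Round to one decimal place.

247.0%

€4,356,382.27 ÷ €1,763,717.52 ≈ 247.0%.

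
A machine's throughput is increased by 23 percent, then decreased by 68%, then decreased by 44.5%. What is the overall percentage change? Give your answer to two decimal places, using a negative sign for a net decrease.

The combined multiplier is 1.23 × 0.32 × 0.555 = 0.218448.
That corresponds to a decrease of 78.16%.

-78.16%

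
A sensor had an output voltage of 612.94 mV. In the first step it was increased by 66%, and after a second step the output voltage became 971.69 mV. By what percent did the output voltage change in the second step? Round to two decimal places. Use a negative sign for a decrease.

-4.50%

After the first step: 612.94 × 1.66 = 1017.4804.
Second-step multiplier: 971.69 ÷ 1017.4804 ≈ 0.954996.
That is a change of -4.50%.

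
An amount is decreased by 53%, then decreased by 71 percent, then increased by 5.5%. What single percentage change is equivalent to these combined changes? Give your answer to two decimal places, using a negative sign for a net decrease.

-85.62%

A 53% decrease multiplies by 0.47.
Then a 71% decrease: 0.47 × 0.29 = 0.1363.
Then a 5.5% increase: 0.1363 × 1.055 = 0.1437965.
Overall factor 0.1437965, i.e. -85.62%.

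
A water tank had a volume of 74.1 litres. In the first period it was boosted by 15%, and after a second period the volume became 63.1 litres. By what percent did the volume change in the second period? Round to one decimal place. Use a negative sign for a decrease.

After the first period: 74.1 × 1.15 = 85.215.
Second-period multiplier: 63.1 ÷ 85.215 ≈ 0.74048.
That is a change of -26.0%.

-26.0%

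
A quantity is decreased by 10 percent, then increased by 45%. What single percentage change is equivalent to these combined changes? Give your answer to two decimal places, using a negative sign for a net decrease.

30.50%

The combined multiplier is 0.9 × 1.45 = 1.305.
That corresponds to an increase of 30.50%.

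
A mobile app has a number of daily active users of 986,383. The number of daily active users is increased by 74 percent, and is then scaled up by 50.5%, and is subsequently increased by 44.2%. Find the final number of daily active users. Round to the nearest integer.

After the 74% increase: 986,383 × 1.74 = 1716306.42.
50.5% increase: 1716306.42 × 1.505 = 2583041.1621.
After the 44.2% increase: 2583041.1621 × 1.442 = 3724745.3557482 ≈ 3,724,745.

3,724,745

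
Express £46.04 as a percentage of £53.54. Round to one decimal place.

£46.04 ÷ £53.54 ≈ 86.0%.

86.0%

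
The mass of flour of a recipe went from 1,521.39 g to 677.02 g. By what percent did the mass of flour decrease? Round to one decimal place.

Change: 677.02 − 1,521.39 = -844.37.
Relative to the original: -844.37 ÷ 1,521.39 ≈ -55.5%.
So the mass of flour decreased by 55.5%.

55.5%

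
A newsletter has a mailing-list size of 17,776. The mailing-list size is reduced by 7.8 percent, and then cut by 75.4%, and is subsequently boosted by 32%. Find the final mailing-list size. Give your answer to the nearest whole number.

5,322

Apply the 7.8% decrease: 17,776 × 0.922 = 16389.472.
After the 75.4% decrease: 16389.472 × 0.246 = 4031.810112.
Apply the 32% increase: 4031.810112 × 1.32 = 5321.98934784 ≈ 5,322.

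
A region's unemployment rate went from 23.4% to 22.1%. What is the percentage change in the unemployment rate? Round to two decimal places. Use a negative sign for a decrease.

The change is 22.1 − 23.4 = -1.3 percentage points.
Relative to the original 23.4%, that is -1.3 ÷ 23.4 ≈ -5.56%.

-5.56%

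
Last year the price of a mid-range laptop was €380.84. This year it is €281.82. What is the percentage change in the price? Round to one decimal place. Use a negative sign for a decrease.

Change: €281.82 − €380.84 = -€99.02.
Relative to the original: -€99.02 ÷ €380.84 ≈ -26.0%.

-26.0%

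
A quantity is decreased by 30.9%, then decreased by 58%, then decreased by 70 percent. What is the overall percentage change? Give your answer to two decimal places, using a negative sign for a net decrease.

The combined multiplier is 0.691 × 0.42 × 0.3 = 0.087066.
That corresponds to a decrease of 91.29%.

-91.29%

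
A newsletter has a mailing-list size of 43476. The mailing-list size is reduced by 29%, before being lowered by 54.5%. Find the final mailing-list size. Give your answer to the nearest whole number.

Apply the 29% decrease: 43476 × 0.71 = 30867.96.
After the 54.5% decrease: 30867.96 × 0.455 = 14044.9218 ≈ 14045.

14045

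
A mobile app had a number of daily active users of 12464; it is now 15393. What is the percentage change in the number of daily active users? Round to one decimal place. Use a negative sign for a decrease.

Change: 15393 − 12464 = 2929.
Relative to the original: 2929 ÷ 12464 ≈ 23.5%.

23.5%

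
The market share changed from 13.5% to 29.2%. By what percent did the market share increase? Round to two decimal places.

116.30%

The change is 29.2 − 13.5 = 15.7 percentage points.
Relative to the original 13.5%, that is 15.7 ÷ 13.5 ≈ 116.30%.
So the market share rose by 116.30%.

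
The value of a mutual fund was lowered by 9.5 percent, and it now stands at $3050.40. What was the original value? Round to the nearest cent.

The overall multiplier applied was 0.905.
So the original value was $3050.40 ÷ 0.905 ≈ $3370.61.

$3370.61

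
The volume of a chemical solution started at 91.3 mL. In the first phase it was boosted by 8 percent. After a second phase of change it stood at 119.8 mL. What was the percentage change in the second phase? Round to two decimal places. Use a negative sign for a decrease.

21.50%

After the first phase: 91.3 × 1.08 = 98.604.
Second-phase multiplier: 119.8 ÷ 98.604 ≈ 1.214961.
That is a change of 21.50%.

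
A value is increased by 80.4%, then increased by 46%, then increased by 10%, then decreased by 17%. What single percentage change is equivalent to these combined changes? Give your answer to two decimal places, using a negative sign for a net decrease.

The combined multiplier is 1.804 × 1.46 × 1.1 × 0.83 = 2.40469592.
That corresponds to an increase of 140.47%.

140.47%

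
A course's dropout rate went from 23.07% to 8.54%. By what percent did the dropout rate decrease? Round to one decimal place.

The change is 8.54 − 23.07 = -14.53 percentage points.
Relative to the original 23.07%, that is -14.53 ÷ 23.07 ≈ -63.0%.
So the dropout rate fell by 63.0%.

63.0%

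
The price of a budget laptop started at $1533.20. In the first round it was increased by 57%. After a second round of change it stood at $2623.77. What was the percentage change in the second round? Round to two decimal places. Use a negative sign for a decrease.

9.00%

After the first round: $1533.20 × 1.57 = $2407.124.
Second-round multiplier: $2623.77 ÷ $2407.124 ≈ 1.090002.
That is a change of 9.00%.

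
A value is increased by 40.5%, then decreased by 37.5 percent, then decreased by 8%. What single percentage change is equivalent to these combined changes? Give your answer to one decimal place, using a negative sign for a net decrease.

-19.2%

The combined multiplier is 1.405 × 0.625 × 0.92 = 0.807875.
That corresponds to a decrease of 19.2%.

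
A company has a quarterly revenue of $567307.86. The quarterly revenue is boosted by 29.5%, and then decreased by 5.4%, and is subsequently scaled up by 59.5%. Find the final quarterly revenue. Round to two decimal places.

Each change multiplies by a factor: 1.295 × 0.946 × 1.595 = 1.95398665.
$567307.86 × 1.95398665 = $1108511.984880069 ≈ $1108511.98.

$1108511.98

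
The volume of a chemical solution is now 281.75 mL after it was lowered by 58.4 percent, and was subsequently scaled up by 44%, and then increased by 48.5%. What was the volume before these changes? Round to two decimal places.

316.72 mL

Undoing the 48.5% increase: 281.75 ÷ 1.485 ≈ 189.73064.
Undoing the 44% increase: 189.73064 ÷ 1.44 ≈ 131.757389.
Undoing the 58.4% decrease: 131.757389 ÷ 0.416 ≈ 316.72 mL.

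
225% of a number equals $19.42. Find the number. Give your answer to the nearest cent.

$8.63

$19.42 ÷ 2.25 ≈ $8.63.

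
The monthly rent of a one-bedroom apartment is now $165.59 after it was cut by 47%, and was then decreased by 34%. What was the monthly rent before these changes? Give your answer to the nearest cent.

Undoing the 34% decrease: $165.59 ÷ 0.66 ≈ $250.893939.
Undoing the 47% decrease: $250.893939 ÷ 0.53 ≈ $473.38.

$473.38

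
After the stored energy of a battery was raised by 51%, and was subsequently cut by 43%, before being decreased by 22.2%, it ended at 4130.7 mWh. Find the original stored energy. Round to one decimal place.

Undoing the 22.2% decrease: 4130.7 ÷ 0.778 ≈ 5309.383033.
Undoing the 43% decrease: 5309.383033 ÷ 0.57 ≈ 9314.707075.
Undoing the 51% increase: 9314.707075 ÷ 1.51 ≈ 6168.7 mWh.

6168.7 mWh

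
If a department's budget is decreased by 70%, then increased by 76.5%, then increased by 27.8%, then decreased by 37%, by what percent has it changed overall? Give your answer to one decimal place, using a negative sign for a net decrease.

The combined multiplier is 0.3 × 1.765 × 1.278 × 0.63 = 0.42632163.
That corresponds to a decrease of 57.4%.

-57.4%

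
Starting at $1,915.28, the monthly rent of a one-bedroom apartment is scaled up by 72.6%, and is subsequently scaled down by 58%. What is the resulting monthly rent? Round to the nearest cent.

$1,388.42

Apply the 72.6% increase: $1,915.28 × 1.726 = $3305.77328.
After the 58% decrease: $3305.77328 × 0.42 = $1388.4247776 ≈ $1,388.42.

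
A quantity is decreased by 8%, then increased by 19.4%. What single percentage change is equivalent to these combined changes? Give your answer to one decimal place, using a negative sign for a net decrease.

The combined multiplier is 0.92 × 1.194 = 1.09848.
That corresponds to an increase of 9.8%.

9.8%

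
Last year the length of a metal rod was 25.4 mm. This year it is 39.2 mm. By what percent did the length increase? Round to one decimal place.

Change: 39.2 − 25.4 = 13.8.
Relative to the original: 13.8 ÷ 25.4 ≈ 54.3%.
So the length increased by 54.3%.

54.3%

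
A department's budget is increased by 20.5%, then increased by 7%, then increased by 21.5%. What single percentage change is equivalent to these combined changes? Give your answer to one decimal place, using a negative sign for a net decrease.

A 20.5% increase multiplies by 1.205.
Then a 7% increase: 1.205 × 1.07 = 1.28935.
Then a 21.5% increase: 1.28935 × 1.215 = 1.56656025.
Overall factor 1.56656025, i.e. 56.7%.

56.7%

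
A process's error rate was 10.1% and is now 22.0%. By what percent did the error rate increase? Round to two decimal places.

The change is 22.0 − 10.1 = 11.9 percentage points.
Relative to the original 10.1%, that is 11.9 ÷ 10.1 ≈ 117.82%.
So the error rate rose by 117.82%.

117.82%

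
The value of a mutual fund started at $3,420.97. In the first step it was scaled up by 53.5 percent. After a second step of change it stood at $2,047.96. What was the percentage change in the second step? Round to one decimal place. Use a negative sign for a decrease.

-61.0%

After the first step: $3,420.97 × 1.535 = $5251.18895.
Second-step multiplier: $2,047.96 ÷ $5251.18895 ≈ 0.39.
That is a change of -61.0%.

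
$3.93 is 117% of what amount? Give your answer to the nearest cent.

$3.36

$3.93 ÷ 1.17 ≈ $3.36.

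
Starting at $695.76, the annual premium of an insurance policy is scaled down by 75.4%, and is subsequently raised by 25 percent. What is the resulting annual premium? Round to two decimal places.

$213.95

Apply the 75.4% decrease: $695.76 × 0.246 = $171.15696.
25% increase: $171.15696 × 1.25 = $213.9462 ≈ $213.95.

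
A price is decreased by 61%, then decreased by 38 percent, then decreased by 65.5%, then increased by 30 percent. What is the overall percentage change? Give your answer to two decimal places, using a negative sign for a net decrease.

The combined multiplier is 0.39 × 0.62 × 0.345 × 1.3 = 0.1084473.
That corresponds to a decrease of 89.16%.

-89.16%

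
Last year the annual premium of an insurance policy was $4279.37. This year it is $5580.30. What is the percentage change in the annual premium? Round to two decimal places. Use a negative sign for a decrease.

Change: $5580.30 − $4279.37 = $1300.93.
Relative to the original: $1300.93 ÷ $4279.37 ≈ 30.40%.

30.40%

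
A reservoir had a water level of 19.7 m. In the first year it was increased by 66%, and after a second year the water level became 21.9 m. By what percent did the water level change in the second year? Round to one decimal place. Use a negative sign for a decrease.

-33.0%

After the first year: 19.7 × 1.66 = 32.702.
Second-year multiplier: 21.9 ÷ 32.702 ≈ 0.66968.
That is a change of -33.0%.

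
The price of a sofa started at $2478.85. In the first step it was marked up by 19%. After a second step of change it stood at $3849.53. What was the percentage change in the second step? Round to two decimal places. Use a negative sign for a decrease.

30.50%

After the first step: $2478.85 × 1.19 = $2949.8315.
Second-step multiplier: $3849.53 ÷ $2949.8315 ≈ 1.305.
That is a change of 30.50%.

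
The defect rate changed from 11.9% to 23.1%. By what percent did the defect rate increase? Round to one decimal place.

94.1%

The change is 23.1 − 11.9 = 11.2 percentage points.
Relative to the original 11.9%, that is 11.2 ÷ 11.9 ≈ 94.1%.
So the defect rate rose by 94.1%.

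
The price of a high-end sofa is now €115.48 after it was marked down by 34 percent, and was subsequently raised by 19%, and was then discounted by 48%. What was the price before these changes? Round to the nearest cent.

€282.76

Undoing the 48% decrease: €115.48 ÷ 0.52 ≈ €222.076923.
Undoing the 19% increase: €222.076923 ÷ 1.19 ≈ €186.619263.
Undoing the 34% decrease: €186.619263 ÷ 0.66 ≈ €282.76.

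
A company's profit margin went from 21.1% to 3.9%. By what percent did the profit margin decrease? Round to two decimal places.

The change is 3.9 − 21.1 = -17.2 percentage points.
Relative to the original 21.1%, that is -17.2 ÷ 21.1 ≈ -81.52%.
So the profit margin fell by 81.52%.

81.52%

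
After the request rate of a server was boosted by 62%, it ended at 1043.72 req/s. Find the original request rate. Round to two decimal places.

644.27 req/s

The overall multiplier applied was 1.62.
So the original request rate was 1043.72 ÷ 1.62 ≈ 644.27 req/s.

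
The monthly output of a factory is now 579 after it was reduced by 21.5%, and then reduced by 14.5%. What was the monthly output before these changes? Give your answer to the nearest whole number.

863

The overall multiplier applied was 0.785 × 0.855 = 0.671175.
So the original monthly output was 579 ÷ 0.671175 ≈ 863.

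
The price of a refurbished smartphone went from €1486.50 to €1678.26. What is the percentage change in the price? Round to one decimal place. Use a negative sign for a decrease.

12.9%

Change: €1678.26 − €1486.50 = €191.76.
Relative to the original: €191.76 ÷ €1486.50 ≈ 12.9%.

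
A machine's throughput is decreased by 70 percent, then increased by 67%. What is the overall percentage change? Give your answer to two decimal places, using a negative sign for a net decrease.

A 70% decrease multiplies by 0.3.
Then a 67% increase: 0.3 × 1.67 = 0.501.
Overall factor 0.501, i.e. -49.90%.

-49.90%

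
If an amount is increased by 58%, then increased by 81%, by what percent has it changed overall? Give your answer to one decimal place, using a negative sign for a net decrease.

186.0%

A 58% increase multiplies by 1.58.
Then an 81% increase: 1.58 × 1.81 = 2.8598.
Overall factor 2.8598, i.e. 186.0%.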